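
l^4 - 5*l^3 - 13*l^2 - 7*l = l*(l - 7)*(l + 1)^2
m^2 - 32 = (m - 4*sqrt(2))*(m + 4*sqrt(2))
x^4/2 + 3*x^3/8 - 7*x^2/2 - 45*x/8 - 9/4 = (x/2 + 1/2)*(x - 3)*(x + 3/4)*(x + 2)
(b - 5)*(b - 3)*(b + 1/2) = b^3 - 15*b^2/2 + 11*b + 15/2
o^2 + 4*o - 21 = (o - 3)*(o + 7)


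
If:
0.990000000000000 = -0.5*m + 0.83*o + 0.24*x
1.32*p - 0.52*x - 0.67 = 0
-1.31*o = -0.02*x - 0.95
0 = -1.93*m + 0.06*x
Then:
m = 0.05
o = 0.75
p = 1.15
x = 1.64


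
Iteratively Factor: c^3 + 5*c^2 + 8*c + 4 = (c + 1)*(c^2 + 4*c + 4) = (c + 1)*(c + 2)*(c + 2)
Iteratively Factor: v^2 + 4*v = (v)*(v + 4)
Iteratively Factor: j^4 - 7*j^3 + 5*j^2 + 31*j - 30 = (j - 5)*(j^3 - 2*j^2 - 5*j + 6) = (j - 5)*(j + 2)*(j^2 - 4*j + 3) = (j - 5)*(j - 3)*(j + 2)*(j - 1)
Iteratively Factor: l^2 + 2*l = (l)*(l + 2)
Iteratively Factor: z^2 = (z)*(z)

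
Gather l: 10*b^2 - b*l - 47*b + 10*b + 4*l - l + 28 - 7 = 10*b^2 - 37*b + l*(3 - b) + 21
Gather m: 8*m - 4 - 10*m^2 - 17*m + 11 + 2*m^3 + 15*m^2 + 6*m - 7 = 2*m^3 + 5*m^2 - 3*m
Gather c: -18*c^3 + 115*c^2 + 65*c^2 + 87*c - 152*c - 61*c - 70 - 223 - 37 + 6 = -18*c^3 + 180*c^2 - 126*c - 324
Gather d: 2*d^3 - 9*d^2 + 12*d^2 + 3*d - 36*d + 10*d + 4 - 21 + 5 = 2*d^3 + 3*d^2 - 23*d - 12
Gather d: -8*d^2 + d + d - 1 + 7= -8*d^2 + 2*d + 6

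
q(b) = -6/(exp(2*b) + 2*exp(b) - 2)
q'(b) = -6*(-2*exp(2*b) - 2*exp(b))/(exp(2*b) + 2*exp(b) - 2)^2 = 12*(exp(b) + 1)*exp(b)/(exp(2*b) + 2*exp(b) - 2)^2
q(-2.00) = 3.51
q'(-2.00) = 0.63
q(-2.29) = 3.36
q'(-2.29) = 0.42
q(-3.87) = 3.06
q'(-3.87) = 0.07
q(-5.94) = 3.01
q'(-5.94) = 0.01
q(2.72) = -0.02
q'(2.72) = 0.04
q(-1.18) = 4.65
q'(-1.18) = 2.89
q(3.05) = -0.01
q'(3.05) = 0.02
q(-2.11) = 3.44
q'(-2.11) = 0.54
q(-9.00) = 3.00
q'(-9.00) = 0.00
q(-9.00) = 3.00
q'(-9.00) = 0.00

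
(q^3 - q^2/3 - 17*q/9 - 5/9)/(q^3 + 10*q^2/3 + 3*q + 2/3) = (q - 5/3)/(q + 2)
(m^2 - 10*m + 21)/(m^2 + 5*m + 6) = (m^2 - 10*m + 21)/(m^2 + 5*m + 6)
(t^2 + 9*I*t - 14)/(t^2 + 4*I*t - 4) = (t + 7*I)/(t + 2*I)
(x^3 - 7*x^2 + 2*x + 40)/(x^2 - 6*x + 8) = (x^2 - 3*x - 10)/(x - 2)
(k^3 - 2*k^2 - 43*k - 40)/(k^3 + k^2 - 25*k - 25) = (k - 8)/(k - 5)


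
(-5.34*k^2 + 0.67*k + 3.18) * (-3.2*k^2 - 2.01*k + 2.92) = 17.088*k^4 + 8.5894*k^3 - 27.1155*k^2 - 4.4354*k + 9.2856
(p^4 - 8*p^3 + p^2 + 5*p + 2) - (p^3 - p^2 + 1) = p^4 - 9*p^3 + 2*p^2 + 5*p + 1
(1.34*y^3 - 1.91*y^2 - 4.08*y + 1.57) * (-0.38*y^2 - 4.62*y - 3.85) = -0.5092*y^5 - 5.465*y^4 + 5.2156*y^3 + 25.6065*y^2 + 8.4546*y - 6.0445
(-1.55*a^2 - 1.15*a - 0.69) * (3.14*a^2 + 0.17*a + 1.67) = -4.867*a^4 - 3.8745*a^3 - 4.9506*a^2 - 2.0378*a - 1.1523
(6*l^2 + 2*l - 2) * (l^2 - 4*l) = 6*l^4 - 22*l^3 - 10*l^2 + 8*l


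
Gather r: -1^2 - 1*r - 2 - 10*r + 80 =77 - 11*r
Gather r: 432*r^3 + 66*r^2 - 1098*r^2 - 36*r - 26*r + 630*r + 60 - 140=432*r^3 - 1032*r^2 + 568*r - 80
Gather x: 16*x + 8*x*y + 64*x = x*(8*y + 80)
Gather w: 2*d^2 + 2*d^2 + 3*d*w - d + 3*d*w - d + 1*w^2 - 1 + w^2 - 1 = 4*d^2 + 6*d*w - 2*d + 2*w^2 - 2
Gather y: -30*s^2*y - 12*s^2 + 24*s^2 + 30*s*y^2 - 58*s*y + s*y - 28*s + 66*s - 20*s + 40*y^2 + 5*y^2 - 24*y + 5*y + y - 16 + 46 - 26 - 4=12*s^2 + 18*s + y^2*(30*s + 45) + y*(-30*s^2 - 57*s - 18)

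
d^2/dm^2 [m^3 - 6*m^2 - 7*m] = 6*m - 12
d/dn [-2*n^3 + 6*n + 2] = 6 - 6*n^2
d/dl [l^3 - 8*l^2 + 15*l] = 3*l^2 - 16*l + 15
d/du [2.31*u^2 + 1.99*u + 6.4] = 4.62*u + 1.99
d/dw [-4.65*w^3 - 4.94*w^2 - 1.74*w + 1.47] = -13.95*w^2 - 9.88*w - 1.74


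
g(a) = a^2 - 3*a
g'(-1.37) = -5.74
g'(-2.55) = -8.10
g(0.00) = 0.00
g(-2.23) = 11.66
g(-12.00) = 180.00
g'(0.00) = -3.00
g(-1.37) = 5.99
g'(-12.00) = -27.00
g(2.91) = -0.26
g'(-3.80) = -10.60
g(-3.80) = 25.84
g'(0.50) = -2.00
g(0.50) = -1.25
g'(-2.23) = -7.46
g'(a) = 2*a - 3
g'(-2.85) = -8.70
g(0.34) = -0.90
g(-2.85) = 16.67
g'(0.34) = -2.32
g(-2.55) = 14.15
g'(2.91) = 2.82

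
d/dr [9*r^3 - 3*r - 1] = 27*r^2 - 3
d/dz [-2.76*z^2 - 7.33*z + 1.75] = -5.52*z - 7.33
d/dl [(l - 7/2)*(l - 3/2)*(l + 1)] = 3*l^2 - 8*l + 1/4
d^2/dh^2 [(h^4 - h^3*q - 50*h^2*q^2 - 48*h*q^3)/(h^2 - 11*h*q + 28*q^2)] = 2*(h^6 - 33*h^5*q + 447*h^4*q^2 - 3155*h^3*q^3 + 9828*h^2*q^4 + 1680*h*q^5 - 53984*q^6)/(h^6 - 33*h^5*q + 447*h^4*q^2 - 3179*h^3*q^3 + 12516*h^2*q^4 - 25872*h*q^5 + 21952*q^6)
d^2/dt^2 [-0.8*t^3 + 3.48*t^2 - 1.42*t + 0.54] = 6.96 - 4.8*t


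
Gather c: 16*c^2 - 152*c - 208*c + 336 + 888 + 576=16*c^2 - 360*c + 1800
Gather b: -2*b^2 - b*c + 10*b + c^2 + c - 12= -2*b^2 + b*(10 - c) + c^2 + c - 12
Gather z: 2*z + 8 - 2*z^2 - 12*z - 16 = -2*z^2 - 10*z - 8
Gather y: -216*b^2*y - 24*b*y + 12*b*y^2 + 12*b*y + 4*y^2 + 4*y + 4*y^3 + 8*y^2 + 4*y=4*y^3 + y^2*(12*b + 12) + y*(-216*b^2 - 12*b + 8)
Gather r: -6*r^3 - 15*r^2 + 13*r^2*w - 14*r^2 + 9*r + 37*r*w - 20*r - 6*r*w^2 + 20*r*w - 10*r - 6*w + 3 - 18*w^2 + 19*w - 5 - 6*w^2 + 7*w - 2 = -6*r^3 + r^2*(13*w - 29) + r*(-6*w^2 + 57*w - 21) - 24*w^2 + 20*w - 4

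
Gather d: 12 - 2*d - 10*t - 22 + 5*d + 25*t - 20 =3*d + 15*t - 30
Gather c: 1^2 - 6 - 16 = -21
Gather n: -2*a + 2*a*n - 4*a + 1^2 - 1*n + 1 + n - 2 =2*a*n - 6*a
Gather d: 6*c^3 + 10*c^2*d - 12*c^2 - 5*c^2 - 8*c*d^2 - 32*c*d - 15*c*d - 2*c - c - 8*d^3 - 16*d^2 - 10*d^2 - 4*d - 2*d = 6*c^3 - 17*c^2 - 3*c - 8*d^3 + d^2*(-8*c - 26) + d*(10*c^2 - 47*c - 6)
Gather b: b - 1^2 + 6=b + 5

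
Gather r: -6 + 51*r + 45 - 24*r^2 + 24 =-24*r^2 + 51*r + 63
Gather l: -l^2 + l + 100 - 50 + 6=-l^2 + l + 56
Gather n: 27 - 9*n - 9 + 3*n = 18 - 6*n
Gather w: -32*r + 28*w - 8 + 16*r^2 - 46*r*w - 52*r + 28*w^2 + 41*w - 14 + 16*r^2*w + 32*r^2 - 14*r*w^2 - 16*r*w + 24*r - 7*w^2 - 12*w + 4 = 48*r^2 - 60*r + w^2*(21 - 14*r) + w*(16*r^2 - 62*r + 57) - 18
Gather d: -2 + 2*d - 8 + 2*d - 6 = 4*d - 16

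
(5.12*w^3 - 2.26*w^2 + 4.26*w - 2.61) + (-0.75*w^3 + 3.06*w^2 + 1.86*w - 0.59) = 4.37*w^3 + 0.8*w^2 + 6.12*w - 3.2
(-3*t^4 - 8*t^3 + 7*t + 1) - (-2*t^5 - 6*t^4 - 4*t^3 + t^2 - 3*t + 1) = 2*t^5 + 3*t^4 - 4*t^3 - t^2 + 10*t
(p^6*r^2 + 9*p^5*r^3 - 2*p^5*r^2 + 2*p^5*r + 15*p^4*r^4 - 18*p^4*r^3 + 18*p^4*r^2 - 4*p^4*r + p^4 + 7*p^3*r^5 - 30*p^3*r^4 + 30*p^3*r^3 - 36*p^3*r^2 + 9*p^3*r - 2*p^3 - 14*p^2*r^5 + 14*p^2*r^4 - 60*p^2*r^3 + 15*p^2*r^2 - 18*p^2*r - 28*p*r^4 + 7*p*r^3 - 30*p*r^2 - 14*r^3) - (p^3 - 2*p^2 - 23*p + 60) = p^6*r^2 + 9*p^5*r^3 - 2*p^5*r^2 + 2*p^5*r + 15*p^4*r^4 - 18*p^4*r^3 + 18*p^4*r^2 - 4*p^4*r + p^4 + 7*p^3*r^5 - 30*p^3*r^4 + 30*p^3*r^3 - 36*p^3*r^2 + 9*p^3*r - 3*p^3 - 14*p^2*r^5 + 14*p^2*r^4 - 60*p^2*r^3 + 15*p^2*r^2 - 18*p^2*r + 2*p^2 - 28*p*r^4 + 7*p*r^3 - 30*p*r^2 + 23*p - 14*r^3 - 60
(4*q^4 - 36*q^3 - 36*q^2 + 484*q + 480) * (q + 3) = 4*q^5 - 24*q^4 - 144*q^3 + 376*q^2 + 1932*q + 1440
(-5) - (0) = -5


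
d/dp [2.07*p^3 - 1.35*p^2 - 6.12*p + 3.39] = 6.21*p^2 - 2.7*p - 6.12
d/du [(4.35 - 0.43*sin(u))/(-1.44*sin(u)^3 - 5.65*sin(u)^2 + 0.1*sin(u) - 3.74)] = (-1.2384*sin(u)^3 + 16.3625*sin(u)^2 + 49.155*sin(u) + 1.1732)*cos(u)/(2.0736*sin(u)^6 + 16.272*sin(u)^5 + 31.6345*sin(u)^4 + 9.6412*sin(u)^3 + 42.272*sin(u)^2 - 0.748*sin(u) + 13.9876)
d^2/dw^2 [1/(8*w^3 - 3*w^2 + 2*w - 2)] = 2*(3*(1 - 8*w)*(8*w^3 - 3*w^2 + 2*w - 2) + 4*(12*w^2 - 3*w + 1)^2)/(8*w^3 - 3*w^2 + 2*w - 2)^3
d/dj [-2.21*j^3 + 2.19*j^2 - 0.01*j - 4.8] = -6.63*j^2 + 4.38*j - 0.01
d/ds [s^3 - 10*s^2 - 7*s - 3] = 3*s^2 - 20*s - 7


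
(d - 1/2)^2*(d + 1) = d^3 - 3*d/4 + 1/4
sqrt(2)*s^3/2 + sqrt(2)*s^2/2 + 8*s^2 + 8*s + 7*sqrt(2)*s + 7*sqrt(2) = (s + sqrt(2))*(s + 7*sqrt(2))*(sqrt(2)*s/2 + sqrt(2)/2)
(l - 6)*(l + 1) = l^2 - 5*l - 6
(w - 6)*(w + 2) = w^2 - 4*w - 12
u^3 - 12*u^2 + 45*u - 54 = (u - 6)*(u - 3)^2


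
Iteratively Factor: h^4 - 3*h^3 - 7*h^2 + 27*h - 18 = (h - 3)*(h^3 - 7*h + 6) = (h - 3)*(h - 2)*(h^2 + 2*h - 3) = (h - 3)*(h - 2)*(h - 1)*(h + 3)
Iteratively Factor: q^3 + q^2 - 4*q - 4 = (q + 2)*(q^2 - q - 2) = (q - 2)*(q + 2)*(q + 1)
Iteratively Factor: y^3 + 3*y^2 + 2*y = (y + 1)*(y^2 + 2*y) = (y + 1)*(y + 2)*(y)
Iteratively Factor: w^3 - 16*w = (w + 4)*(w^2 - 4*w) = (w - 4)*(w + 4)*(w)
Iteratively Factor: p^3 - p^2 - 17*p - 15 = (p - 5)*(p^2 + 4*p + 3) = (p - 5)*(p + 1)*(p + 3)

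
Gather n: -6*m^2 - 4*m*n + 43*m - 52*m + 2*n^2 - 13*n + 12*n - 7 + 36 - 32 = -6*m^2 - 9*m + 2*n^2 + n*(-4*m - 1) - 3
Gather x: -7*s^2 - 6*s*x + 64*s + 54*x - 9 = -7*s^2 + 64*s + x*(54 - 6*s) - 9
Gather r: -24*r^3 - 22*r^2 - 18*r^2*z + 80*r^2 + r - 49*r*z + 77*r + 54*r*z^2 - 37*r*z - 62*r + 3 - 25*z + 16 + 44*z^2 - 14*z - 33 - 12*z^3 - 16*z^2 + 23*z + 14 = -24*r^3 + r^2*(58 - 18*z) + r*(54*z^2 - 86*z + 16) - 12*z^3 + 28*z^2 - 16*z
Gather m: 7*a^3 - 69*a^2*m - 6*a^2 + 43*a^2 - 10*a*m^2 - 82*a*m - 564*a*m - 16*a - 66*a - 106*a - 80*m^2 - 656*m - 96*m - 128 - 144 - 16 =7*a^3 + 37*a^2 - 188*a + m^2*(-10*a - 80) + m*(-69*a^2 - 646*a - 752) - 288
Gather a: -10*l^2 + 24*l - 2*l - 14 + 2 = -10*l^2 + 22*l - 12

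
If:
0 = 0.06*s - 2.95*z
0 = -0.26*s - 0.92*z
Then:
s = 0.00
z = 0.00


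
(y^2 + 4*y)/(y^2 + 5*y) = (y + 4)/(y + 5)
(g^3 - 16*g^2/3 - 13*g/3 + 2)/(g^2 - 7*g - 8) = (g^2 - 19*g/3 + 2)/(g - 8)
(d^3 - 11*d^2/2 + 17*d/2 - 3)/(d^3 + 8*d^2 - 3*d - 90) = (d^2 - 5*d/2 + 1)/(d^2 + 11*d + 30)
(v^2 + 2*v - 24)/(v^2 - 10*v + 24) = (v + 6)/(v - 6)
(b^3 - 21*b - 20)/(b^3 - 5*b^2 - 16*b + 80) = (b + 1)/(b - 4)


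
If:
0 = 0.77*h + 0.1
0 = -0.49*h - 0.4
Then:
No Solution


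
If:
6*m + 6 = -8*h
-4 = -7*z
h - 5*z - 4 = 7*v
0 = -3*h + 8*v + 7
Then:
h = -41/91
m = -109/273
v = -95/91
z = 4/7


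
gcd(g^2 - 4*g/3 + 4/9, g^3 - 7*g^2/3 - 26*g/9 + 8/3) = g - 2/3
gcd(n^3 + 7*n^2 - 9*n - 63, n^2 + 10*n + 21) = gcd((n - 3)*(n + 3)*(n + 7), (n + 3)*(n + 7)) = n^2 + 10*n + 21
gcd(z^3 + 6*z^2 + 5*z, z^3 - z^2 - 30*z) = z^2 + 5*z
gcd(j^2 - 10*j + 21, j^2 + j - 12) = j - 3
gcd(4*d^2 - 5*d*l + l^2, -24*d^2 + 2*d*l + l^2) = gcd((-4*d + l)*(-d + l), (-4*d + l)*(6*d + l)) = 4*d - l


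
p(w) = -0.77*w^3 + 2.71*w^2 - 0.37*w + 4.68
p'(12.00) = -267.97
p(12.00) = -940.08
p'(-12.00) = -398.05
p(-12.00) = 1729.92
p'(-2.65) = -30.95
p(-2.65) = 39.02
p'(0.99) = 2.73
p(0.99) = 6.22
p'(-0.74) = -5.65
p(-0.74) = 6.75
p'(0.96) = 2.70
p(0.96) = 6.14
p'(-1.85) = -18.30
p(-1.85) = 19.51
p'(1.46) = 2.62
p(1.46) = 7.52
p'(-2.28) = -24.74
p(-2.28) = 28.74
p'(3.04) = -5.24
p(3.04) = 6.97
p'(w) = -2.31*w^2 + 5.42*w - 0.37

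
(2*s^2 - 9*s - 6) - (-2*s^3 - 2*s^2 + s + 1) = 2*s^3 + 4*s^2 - 10*s - 7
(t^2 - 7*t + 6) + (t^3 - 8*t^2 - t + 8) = t^3 - 7*t^2 - 8*t + 14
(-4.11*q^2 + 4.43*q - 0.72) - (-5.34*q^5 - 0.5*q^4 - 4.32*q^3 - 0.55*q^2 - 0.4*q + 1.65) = 5.34*q^5 + 0.5*q^4 + 4.32*q^3 - 3.56*q^2 + 4.83*q - 2.37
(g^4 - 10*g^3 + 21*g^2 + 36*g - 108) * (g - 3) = g^5 - 13*g^4 + 51*g^3 - 27*g^2 - 216*g + 324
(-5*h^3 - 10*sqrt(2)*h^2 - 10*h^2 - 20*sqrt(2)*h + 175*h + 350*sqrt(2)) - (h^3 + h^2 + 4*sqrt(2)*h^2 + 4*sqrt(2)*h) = -6*h^3 - 14*sqrt(2)*h^2 - 11*h^2 - 24*sqrt(2)*h + 175*h + 350*sqrt(2)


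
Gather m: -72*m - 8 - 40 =-72*m - 48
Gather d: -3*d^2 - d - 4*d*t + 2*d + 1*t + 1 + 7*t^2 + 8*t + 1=-3*d^2 + d*(1 - 4*t) + 7*t^2 + 9*t + 2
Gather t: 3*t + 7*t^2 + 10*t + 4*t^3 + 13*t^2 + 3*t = 4*t^3 + 20*t^2 + 16*t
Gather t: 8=8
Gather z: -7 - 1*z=-z - 7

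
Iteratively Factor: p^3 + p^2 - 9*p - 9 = (p - 3)*(p^2 + 4*p + 3) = (p - 3)*(p + 3)*(p + 1)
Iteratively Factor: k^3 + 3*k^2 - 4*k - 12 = (k + 3)*(k^2 - 4) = (k - 2)*(k + 3)*(k + 2)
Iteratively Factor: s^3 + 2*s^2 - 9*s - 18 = (s + 3)*(s^2 - s - 6) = (s + 2)*(s + 3)*(s - 3)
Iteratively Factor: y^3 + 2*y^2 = (y)*(y^2 + 2*y) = y^2*(y + 2)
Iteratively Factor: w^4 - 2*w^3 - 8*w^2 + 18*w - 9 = (w - 1)*(w^3 - w^2 - 9*w + 9) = (w - 3)*(w - 1)*(w^2 + 2*w - 3) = (w - 3)*(w - 1)*(w + 3)*(w - 1)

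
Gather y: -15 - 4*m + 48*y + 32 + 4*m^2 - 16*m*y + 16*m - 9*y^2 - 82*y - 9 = 4*m^2 + 12*m - 9*y^2 + y*(-16*m - 34) + 8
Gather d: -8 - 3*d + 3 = -3*d - 5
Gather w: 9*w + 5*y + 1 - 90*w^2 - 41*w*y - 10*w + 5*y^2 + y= -90*w^2 + w*(-41*y - 1) + 5*y^2 + 6*y + 1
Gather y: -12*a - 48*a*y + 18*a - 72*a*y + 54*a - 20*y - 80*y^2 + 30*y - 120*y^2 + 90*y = 60*a - 200*y^2 + y*(100 - 120*a)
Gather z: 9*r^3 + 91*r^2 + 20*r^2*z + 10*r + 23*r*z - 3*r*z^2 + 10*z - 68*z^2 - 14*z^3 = 9*r^3 + 91*r^2 + 10*r - 14*z^3 + z^2*(-3*r - 68) + z*(20*r^2 + 23*r + 10)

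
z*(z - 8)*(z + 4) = z^3 - 4*z^2 - 32*z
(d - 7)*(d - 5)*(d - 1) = d^3 - 13*d^2 + 47*d - 35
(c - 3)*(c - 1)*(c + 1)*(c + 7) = c^4 + 4*c^3 - 22*c^2 - 4*c + 21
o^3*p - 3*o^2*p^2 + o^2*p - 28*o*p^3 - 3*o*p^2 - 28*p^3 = (o - 7*p)*(o + 4*p)*(o*p + p)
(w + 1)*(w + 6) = w^2 + 7*w + 6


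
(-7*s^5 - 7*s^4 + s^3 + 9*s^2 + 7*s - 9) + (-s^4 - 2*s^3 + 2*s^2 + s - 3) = -7*s^5 - 8*s^4 - s^3 + 11*s^2 + 8*s - 12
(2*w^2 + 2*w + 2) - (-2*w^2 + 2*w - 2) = 4*w^2 + 4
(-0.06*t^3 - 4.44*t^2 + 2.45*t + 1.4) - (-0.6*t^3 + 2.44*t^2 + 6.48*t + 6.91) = 0.54*t^3 - 6.88*t^2 - 4.03*t - 5.51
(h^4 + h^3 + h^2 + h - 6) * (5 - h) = -h^5 + 4*h^4 + 4*h^3 + 4*h^2 + 11*h - 30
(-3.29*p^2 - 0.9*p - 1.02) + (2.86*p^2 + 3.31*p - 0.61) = -0.43*p^2 + 2.41*p - 1.63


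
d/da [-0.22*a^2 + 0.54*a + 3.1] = 0.54 - 0.44*a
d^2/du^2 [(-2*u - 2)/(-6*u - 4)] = 6/(3*u + 2)^3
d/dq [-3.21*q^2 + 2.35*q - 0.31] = 2.35 - 6.42*q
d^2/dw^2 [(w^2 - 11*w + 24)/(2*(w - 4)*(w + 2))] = 3*(-3*w^3 + 32*w^2 - 136*w + 176)/(w^6 - 6*w^5 - 12*w^4 + 88*w^3 + 96*w^2 - 384*w - 512)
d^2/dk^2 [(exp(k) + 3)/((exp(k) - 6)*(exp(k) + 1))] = (exp(4*k) + 17*exp(3*k) - 9*exp(2*k) + 117*exp(k) - 54)*exp(k)/(exp(6*k) - 15*exp(5*k) + 57*exp(4*k) + 55*exp(3*k) - 342*exp(2*k) - 540*exp(k) - 216)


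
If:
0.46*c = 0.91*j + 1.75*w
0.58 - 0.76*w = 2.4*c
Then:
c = 0.241666666666667 - 0.316666666666667*w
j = 0.122161172161172 - 2.08315018315018*w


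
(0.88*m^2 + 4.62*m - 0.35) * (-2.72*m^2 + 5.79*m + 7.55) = -2.3936*m^4 - 7.4712*m^3 + 34.3458*m^2 + 32.8545*m - 2.6425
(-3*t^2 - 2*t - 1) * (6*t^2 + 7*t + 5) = -18*t^4 - 33*t^3 - 35*t^2 - 17*t - 5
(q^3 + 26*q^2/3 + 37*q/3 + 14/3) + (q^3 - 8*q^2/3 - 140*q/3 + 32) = 2*q^3 + 6*q^2 - 103*q/3 + 110/3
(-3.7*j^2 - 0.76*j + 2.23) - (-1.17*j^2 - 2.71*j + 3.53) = -2.53*j^2 + 1.95*j - 1.3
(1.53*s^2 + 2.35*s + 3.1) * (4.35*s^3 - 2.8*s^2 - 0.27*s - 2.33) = 6.6555*s^5 + 5.9385*s^4 + 6.4919*s^3 - 12.8794*s^2 - 6.3125*s - 7.223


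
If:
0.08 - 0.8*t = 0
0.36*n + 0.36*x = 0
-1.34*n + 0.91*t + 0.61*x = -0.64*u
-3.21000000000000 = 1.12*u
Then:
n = -0.89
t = 0.10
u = -2.87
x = 0.89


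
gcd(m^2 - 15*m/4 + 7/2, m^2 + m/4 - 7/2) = m - 7/4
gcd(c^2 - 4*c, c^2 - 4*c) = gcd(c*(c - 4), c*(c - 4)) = c^2 - 4*c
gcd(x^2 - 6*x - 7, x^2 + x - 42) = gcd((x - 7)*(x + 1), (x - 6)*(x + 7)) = 1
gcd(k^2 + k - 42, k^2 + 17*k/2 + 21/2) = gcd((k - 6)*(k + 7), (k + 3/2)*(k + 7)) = k + 7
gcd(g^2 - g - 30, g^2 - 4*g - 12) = g - 6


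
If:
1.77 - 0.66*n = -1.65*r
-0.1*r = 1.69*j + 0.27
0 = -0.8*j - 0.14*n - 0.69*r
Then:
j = -0.15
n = 2.06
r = -0.25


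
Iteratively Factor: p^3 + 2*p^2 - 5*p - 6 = (p + 1)*(p^2 + p - 6) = (p - 2)*(p + 1)*(p + 3)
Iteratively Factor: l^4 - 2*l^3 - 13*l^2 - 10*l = (l + 1)*(l^3 - 3*l^2 - 10*l) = (l + 1)*(l + 2)*(l^2 - 5*l) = (l - 5)*(l + 1)*(l + 2)*(l)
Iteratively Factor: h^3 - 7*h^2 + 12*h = (h - 3)*(h^2 - 4*h) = (h - 4)*(h - 3)*(h)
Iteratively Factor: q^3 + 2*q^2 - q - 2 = (q + 1)*(q^2 + q - 2) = (q + 1)*(q + 2)*(q - 1)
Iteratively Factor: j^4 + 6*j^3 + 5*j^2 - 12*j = (j - 1)*(j^3 + 7*j^2 + 12*j) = (j - 1)*(j + 4)*(j^2 + 3*j) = (j - 1)*(j + 3)*(j + 4)*(j)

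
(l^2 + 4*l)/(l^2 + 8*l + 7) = l*(l + 4)/(l^2 + 8*l + 7)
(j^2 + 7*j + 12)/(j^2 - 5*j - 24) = (j + 4)/(j - 8)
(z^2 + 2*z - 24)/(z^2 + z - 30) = (z - 4)/(z - 5)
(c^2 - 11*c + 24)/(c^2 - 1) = (c^2 - 11*c + 24)/(c^2 - 1)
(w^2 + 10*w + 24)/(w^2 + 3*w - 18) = (w + 4)/(w - 3)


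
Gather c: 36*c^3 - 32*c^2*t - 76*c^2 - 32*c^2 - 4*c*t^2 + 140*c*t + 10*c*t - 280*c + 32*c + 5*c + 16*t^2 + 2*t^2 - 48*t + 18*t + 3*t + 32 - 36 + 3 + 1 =36*c^3 + c^2*(-32*t - 108) + c*(-4*t^2 + 150*t - 243) + 18*t^2 - 27*t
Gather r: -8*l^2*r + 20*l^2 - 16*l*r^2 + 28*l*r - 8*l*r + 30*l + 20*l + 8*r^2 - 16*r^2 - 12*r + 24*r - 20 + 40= 20*l^2 + 50*l + r^2*(-16*l - 8) + r*(-8*l^2 + 20*l + 12) + 20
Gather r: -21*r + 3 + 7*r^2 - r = 7*r^2 - 22*r + 3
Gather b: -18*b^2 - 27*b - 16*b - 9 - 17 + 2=-18*b^2 - 43*b - 24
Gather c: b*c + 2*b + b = b*c + 3*b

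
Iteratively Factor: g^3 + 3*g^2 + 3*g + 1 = (g + 1)*(g^2 + 2*g + 1) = (g + 1)^2*(g + 1)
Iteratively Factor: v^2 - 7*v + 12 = (v - 3)*(v - 4)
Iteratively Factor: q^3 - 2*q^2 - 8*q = (q)*(q^2 - 2*q - 8) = q*(q + 2)*(q - 4)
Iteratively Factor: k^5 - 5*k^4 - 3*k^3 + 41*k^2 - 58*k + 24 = (k - 1)*(k^4 - 4*k^3 - 7*k^2 + 34*k - 24) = (k - 1)*(k + 3)*(k^3 - 7*k^2 + 14*k - 8) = (k - 1)^2*(k + 3)*(k^2 - 6*k + 8) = (k - 2)*(k - 1)^2*(k + 3)*(k - 4)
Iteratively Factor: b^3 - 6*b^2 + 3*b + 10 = (b - 5)*(b^2 - b - 2) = (b - 5)*(b + 1)*(b - 2)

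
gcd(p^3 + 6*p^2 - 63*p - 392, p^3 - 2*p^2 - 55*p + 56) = p^2 - p - 56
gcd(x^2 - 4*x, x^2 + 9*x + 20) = 1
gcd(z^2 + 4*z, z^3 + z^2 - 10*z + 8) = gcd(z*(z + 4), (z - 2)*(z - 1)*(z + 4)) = z + 4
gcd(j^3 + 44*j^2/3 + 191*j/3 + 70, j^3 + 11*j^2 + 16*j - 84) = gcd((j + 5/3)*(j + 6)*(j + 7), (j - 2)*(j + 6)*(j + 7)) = j^2 + 13*j + 42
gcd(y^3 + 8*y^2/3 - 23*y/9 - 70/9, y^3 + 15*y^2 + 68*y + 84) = y + 2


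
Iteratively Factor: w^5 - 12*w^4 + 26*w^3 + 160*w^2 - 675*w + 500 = (w - 1)*(w^4 - 11*w^3 + 15*w^2 + 175*w - 500) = (w - 5)*(w - 1)*(w^3 - 6*w^2 - 15*w + 100) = (w - 5)^2*(w - 1)*(w^2 - w - 20) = (w - 5)^2*(w - 1)*(w + 4)*(w - 5)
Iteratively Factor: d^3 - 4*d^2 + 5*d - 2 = (d - 1)*(d^2 - 3*d + 2) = (d - 1)^2*(d - 2)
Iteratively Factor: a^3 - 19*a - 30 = (a - 5)*(a^2 + 5*a + 6) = (a - 5)*(a + 3)*(a + 2)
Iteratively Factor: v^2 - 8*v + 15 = (v - 5)*(v - 3)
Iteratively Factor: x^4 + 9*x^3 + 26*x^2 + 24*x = (x)*(x^3 + 9*x^2 + 26*x + 24) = x*(x + 3)*(x^2 + 6*x + 8) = x*(x + 3)*(x + 4)*(x + 2)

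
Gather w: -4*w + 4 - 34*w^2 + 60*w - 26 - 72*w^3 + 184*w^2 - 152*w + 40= -72*w^3 + 150*w^2 - 96*w + 18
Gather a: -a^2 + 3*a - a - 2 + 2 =-a^2 + 2*a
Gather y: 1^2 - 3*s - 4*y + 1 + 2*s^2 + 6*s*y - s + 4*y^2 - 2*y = 2*s^2 - 4*s + 4*y^2 + y*(6*s - 6) + 2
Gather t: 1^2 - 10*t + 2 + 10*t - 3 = 0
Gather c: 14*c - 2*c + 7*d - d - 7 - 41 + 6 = 12*c + 6*d - 42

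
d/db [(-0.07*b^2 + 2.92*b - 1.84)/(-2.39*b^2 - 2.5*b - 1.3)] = (7.1538*b^2 - 8.6132*b - 8.396)/(5.7121*b^4 + 11.95*b^3 + 12.464*b^2 + 6.5*b + 1.69)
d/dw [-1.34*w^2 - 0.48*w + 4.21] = -2.68*w - 0.48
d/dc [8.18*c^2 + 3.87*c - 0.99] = 16.36*c + 3.87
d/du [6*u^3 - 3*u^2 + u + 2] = 18*u^2 - 6*u + 1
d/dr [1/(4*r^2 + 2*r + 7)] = 2*(-4*r - 1)/(4*r^2 + 2*r + 7)^2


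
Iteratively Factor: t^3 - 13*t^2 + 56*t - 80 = (t - 4)*(t^2 - 9*t + 20) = (t - 4)^2*(t - 5)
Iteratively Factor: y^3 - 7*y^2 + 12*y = (y)*(y^2 - 7*y + 12) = y*(y - 3)*(y - 4)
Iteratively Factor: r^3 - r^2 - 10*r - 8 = (r + 2)*(r^2 - 3*r - 4) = (r - 4)*(r + 2)*(r + 1)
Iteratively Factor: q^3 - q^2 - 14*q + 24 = (q + 4)*(q^2 - 5*q + 6) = (q - 2)*(q + 4)*(q - 3)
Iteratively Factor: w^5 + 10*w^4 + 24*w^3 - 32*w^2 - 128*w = (w + 4)*(w^4 + 6*w^3 - 32*w) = w*(w + 4)*(w^3 + 6*w^2 - 32) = w*(w - 2)*(w + 4)*(w^2 + 8*w + 16) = w*(w - 2)*(w + 4)^2*(w + 4)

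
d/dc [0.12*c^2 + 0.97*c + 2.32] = 0.24*c + 0.97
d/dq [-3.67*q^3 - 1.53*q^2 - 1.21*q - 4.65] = -11.01*q^2 - 3.06*q - 1.21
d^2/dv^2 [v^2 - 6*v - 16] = 2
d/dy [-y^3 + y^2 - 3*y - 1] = -3*y^2 + 2*y - 3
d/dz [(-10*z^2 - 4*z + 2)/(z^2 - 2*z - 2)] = 12*(2*z^2 + 3*z + 1)/(z^4 - 4*z^3 + 8*z + 4)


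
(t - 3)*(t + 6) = t^2 + 3*t - 18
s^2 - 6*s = s*(s - 6)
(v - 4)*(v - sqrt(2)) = v^2 - 4*v - sqrt(2)*v + 4*sqrt(2)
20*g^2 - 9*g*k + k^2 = (-5*g + k)*(-4*g + k)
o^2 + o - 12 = (o - 3)*(o + 4)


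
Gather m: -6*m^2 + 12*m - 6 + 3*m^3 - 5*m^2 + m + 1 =3*m^3 - 11*m^2 + 13*m - 5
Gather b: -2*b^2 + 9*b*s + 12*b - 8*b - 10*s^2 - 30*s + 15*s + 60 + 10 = -2*b^2 + b*(9*s + 4) - 10*s^2 - 15*s + 70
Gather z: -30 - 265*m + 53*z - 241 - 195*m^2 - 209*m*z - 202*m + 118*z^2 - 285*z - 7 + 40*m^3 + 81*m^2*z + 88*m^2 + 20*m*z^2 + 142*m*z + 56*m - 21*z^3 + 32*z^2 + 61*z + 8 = 40*m^3 - 107*m^2 - 411*m - 21*z^3 + z^2*(20*m + 150) + z*(81*m^2 - 67*m - 171) - 270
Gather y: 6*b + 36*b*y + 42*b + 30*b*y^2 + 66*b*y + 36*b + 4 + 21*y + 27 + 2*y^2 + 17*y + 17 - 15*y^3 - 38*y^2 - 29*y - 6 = 84*b - 15*y^3 + y^2*(30*b - 36) + y*(102*b + 9) + 42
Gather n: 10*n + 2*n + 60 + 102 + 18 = 12*n + 180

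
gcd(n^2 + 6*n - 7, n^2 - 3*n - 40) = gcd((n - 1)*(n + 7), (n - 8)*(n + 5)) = 1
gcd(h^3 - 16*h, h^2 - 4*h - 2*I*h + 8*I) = h - 4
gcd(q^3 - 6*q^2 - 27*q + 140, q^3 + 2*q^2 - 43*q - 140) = q^2 - 2*q - 35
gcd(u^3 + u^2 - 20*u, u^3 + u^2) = u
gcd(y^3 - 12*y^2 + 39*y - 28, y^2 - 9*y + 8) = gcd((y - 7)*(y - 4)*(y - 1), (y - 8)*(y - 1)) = y - 1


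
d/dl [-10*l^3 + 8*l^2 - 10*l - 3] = -30*l^2 + 16*l - 10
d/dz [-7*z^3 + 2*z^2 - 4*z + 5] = -21*z^2 + 4*z - 4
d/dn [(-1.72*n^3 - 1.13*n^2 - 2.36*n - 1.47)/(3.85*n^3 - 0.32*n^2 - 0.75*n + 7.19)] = (4.9009*n^4 + 20.752*n^3 - 20.0296*n^2 - 17.1902*n - 18.0709)/(14.8225*n^6 - 2.464*n^5 - 5.6726*n^4 + 55.843*n^3 - 4.0391*n^2 - 10.785*n + 51.6961)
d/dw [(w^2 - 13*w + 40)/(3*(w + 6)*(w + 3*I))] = (w^2*(19 + 3*I) + w*(-80 + 36*I) - 240 - 354*I)/(3*w^4 + w^3*(36 + 18*I) + w^2*(81 + 216*I) + w*(-324 + 648*I) - 972)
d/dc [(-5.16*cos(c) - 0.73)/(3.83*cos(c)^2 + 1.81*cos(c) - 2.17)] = (19.7628*sin(c)^2 - 5.5918*cos(c) - 32.2813)*sin(c)/(3.83*cos(c)^2 + 1.81*cos(c) - 2.17)^2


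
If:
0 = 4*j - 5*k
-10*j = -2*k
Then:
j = 0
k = 0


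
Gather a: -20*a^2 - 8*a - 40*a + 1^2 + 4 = -20*a^2 - 48*a + 5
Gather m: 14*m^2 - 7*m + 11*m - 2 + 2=14*m^2 + 4*m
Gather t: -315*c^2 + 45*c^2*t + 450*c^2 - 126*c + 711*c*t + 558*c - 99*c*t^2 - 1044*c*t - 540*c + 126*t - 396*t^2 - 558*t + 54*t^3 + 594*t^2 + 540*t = 135*c^2 - 108*c + 54*t^3 + t^2*(198 - 99*c) + t*(45*c^2 - 333*c + 108)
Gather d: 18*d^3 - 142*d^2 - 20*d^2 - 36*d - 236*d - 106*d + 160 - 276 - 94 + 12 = 18*d^3 - 162*d^2 - 378*d - 198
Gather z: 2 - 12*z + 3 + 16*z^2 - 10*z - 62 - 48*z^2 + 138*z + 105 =-32*z^2 + 116*z + 48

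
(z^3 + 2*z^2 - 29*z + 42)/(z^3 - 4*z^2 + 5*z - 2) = (z^2 + 4*z - 21)/(z^2 - 2*z + 1)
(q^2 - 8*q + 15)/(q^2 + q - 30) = (q - 3)/(q + 6)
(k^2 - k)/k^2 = (k - 1)/k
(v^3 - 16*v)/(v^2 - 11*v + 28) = v*(v + 4)/(v - 7)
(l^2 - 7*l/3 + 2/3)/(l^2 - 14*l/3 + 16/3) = (3*l - 1)/(3*l - 8)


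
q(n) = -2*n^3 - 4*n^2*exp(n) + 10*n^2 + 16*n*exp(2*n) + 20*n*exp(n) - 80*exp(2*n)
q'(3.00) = -18956.87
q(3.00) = -12391.67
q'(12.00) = 6357322255564.37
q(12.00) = 2966726990916.55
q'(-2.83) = -108.18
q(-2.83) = 119.75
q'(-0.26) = -83.36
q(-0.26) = -53.54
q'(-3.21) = -128.84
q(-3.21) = 164.73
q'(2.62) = -11009.76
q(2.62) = -6809.28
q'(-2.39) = -86.81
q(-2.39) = 76.96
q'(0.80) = -514.10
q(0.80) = -297.56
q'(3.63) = -39192.81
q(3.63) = -30389.56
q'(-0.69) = -53.52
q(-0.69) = -25.36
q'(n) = -4*n^2*exp(n) - 6*n^2 + 32*n*exp(2*n) + 12*n*exp(n) + 20*n - 144*exp(2*n) + 20*exp(n)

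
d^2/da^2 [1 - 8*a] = 0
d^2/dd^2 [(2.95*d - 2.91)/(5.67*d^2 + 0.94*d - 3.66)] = ((27.4534 - 100.359*d)*(5.67*d^2 + 0.94*d - 3.66) + (2.95*d - 2.91)*(11.34*d + 0.94)*(22.68*d + 1.88))/(5.67*d^2 + 0.94*d - 3.66)^3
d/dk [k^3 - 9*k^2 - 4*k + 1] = 3*k^2 - 18*k - 4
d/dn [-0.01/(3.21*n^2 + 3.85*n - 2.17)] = (0.0642*n + 0.0385)/(3.21*n^2 + 3.85*n - 2.17)^2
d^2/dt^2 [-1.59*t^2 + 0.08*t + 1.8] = -3.18000000000000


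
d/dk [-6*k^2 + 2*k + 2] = 2 - 12*k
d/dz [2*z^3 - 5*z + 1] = 6*z^2 - 5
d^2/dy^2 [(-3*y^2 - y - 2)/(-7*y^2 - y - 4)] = 4*(14*y^3 + 21*y^2 - 21*y - 5)/(343*y^6 + 147*y^5 + 609*y^4 + 169*y^3 + 348*y^2 + 48*y + 64)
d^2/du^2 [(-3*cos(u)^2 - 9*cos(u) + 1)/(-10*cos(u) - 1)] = (-300*sin(u)^4 + 422*sin(u)^2 - 173*cos(u)/2 - 45*cos(3*u)/2 - 496)/(10*cos(u) + 1)^3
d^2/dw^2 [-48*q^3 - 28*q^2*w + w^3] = 6*w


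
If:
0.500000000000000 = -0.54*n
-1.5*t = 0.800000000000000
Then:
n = -0.93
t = -0.53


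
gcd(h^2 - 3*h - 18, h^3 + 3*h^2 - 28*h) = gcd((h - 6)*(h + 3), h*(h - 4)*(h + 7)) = 1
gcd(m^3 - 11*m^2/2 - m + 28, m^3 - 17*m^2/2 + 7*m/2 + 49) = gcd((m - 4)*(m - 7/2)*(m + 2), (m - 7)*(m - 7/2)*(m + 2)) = m^2 - 3*m/2 - 7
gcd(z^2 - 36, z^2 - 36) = z^2 - 36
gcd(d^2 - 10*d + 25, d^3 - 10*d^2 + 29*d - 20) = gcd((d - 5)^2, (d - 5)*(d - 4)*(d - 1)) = d - 5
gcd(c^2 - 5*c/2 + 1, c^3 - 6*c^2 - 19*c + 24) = 1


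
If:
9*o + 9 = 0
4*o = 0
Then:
No Solution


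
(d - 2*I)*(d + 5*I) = d^2 + 3*I*d + 10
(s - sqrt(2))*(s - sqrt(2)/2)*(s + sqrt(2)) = s^3 - sqrt(2)*s^2/2 - 2*s + sqrt(2)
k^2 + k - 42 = (k - 6)*(k + 7)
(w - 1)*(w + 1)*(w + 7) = w^3 + 7*w^2 - w - 7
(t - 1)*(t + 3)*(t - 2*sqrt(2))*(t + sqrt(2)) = t^4 - sqrt(2)*t^3 + 2*t^3 - 7*t^2 - 2*sqrt(2)*t^2 - 8*t + 3*sqrt(2)*t + 12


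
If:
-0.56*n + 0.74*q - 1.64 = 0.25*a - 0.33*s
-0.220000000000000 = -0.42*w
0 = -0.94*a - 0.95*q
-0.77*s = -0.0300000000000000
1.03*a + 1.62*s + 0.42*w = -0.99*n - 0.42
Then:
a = -3.08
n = 2.49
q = 3.04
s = 0.04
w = 0.52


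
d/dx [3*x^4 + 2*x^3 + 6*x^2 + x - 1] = 12*x^3 + 6*x^2 + 12*x + 1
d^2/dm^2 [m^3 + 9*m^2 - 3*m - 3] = 6*m + 18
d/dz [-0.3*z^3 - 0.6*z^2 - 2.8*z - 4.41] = -0.9*z^2 - 1.2*z - 2.8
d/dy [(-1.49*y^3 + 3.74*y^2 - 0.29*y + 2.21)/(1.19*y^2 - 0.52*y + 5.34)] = (-1.7731*y^4 + 1.5496*y^3 - 25.4695*y^2 + 34.6834*y - 0.3994)/(1.4161*y^4 - 1.2376*y^3 + 12.9796*y^2 - 5.5536*y + 28.5156)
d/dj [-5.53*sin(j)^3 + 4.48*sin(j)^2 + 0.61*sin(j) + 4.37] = (-16.59*sin(j)^2 + 8.96*sin(j) + 0.61)*cos(j)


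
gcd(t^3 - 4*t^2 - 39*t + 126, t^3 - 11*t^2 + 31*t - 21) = t^2 - 10*t + 21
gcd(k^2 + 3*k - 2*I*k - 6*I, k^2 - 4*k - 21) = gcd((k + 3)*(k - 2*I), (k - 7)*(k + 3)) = k + 3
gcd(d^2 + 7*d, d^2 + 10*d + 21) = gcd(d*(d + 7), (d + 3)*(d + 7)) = d + 7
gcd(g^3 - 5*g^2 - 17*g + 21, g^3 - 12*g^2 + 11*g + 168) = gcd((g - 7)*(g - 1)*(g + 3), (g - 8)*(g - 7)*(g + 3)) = g^2 - 4*g - 21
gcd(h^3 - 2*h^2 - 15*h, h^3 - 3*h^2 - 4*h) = h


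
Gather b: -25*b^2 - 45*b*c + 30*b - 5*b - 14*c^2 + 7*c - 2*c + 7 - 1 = -25*b^2 + b*(25 - 45*c) - 14*c^2 + 5*c + 6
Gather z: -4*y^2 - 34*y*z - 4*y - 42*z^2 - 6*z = -4*y^2 - 4*y - 42*z^2 + z*(-34*y - 6)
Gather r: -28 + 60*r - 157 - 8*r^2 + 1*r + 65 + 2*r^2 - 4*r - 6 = -6*r^2 + 57*r - 126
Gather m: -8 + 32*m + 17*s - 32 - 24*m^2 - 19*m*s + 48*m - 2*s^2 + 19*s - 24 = -24*m^2 + m*(80 - 19*s) - 2*s^2 + 36*s - 64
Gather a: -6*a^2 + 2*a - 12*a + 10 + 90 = -6*a^2 - 10*a + 100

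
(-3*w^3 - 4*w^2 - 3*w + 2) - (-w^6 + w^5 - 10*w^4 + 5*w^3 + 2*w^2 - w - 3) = w^6 - w^5 + 10*w^4 - 8*w^3 - 6*w^2 - 2*w + 5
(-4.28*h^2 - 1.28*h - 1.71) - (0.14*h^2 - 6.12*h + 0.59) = -4.42*h^2 + 4.84*h - 2.3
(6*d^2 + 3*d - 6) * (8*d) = 48*d^3 + 24*d^2 - 48*d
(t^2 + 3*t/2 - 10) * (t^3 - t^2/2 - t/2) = t^5 + t^4 - 45*t^3/4 + 17*t^2/4 + 5*t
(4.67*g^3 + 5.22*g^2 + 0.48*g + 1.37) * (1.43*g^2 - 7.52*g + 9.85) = 6.6781*g^5 - 27.6538*g^4 + 7.4315*g^3 + 49.7665*g^2 - 5.5744*g + 13.4945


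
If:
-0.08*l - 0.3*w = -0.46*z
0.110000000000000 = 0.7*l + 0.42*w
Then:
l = 0.187074829931973 - 1.0952380952381*z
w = 1.82539682539683*z - 0.0498866213151927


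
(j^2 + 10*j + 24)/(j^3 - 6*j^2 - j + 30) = (j^2 + 10*j + 24)/(j^3 - 6*j^2 - j + 30)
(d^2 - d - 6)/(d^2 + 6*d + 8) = (d - 3)/(d + 4)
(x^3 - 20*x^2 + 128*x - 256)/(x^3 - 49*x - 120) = (x^2 - 12*x + 32)/(x^2 + 8*x + 15)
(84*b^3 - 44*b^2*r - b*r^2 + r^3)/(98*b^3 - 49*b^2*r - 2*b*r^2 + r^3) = (-6*b + r)/(-7*b + r)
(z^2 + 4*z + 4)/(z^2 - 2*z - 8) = (z + 2)/(z - 4)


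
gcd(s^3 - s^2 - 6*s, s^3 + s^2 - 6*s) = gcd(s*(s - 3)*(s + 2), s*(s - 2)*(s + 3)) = s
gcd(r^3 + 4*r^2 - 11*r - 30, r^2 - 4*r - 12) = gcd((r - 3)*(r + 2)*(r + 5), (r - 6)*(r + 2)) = r + 2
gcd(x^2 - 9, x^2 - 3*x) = x - 3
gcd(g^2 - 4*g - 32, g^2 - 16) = g + 4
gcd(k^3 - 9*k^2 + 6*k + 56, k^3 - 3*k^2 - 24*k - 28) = k^2 - 5*k - 14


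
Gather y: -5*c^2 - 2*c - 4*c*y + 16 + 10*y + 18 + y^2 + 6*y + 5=-5*c^2 - 2*c + y^2 + y*(16 - 4*c) + 39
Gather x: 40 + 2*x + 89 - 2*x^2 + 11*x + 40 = -2*x^2 + 13*x + 169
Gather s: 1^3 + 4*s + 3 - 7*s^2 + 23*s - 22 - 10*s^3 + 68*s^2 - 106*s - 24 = -10*s^3 + 61*s^2 - 79*s - 42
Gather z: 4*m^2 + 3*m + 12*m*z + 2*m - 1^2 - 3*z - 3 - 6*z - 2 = 4*m^2 + 5*m + z*(12*m - 9) - 6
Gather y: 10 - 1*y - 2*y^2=-2*y^2 - y + 10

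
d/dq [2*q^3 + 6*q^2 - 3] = 6*q*(q + 2)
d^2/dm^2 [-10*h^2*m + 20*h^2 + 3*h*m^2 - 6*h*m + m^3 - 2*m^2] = 6*h + 6*m - 4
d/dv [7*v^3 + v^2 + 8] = v*(21*v + 2)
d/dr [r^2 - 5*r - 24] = 2*r - 5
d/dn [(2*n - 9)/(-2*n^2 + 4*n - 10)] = (-n^2 + 2*n + (n - 1)*(2*n - 9) - 5)/(n^2 - 2*n + 5)^2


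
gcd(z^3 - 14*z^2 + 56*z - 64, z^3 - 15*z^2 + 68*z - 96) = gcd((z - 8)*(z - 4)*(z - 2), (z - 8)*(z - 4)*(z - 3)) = z^2 - 12*z + 32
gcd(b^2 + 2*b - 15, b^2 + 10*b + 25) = b + 5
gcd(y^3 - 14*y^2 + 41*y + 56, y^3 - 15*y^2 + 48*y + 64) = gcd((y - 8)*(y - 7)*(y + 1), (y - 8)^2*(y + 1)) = y^2 - 7*y - 8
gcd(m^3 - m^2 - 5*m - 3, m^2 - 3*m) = m - 3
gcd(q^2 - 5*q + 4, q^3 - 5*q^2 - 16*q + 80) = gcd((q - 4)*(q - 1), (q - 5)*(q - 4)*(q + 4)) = q - 4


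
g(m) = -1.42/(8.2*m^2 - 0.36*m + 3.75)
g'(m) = -1.42*(0.36 - 16.4*m)/(8.2*m^2 - 0.36*m + 3.75)^2 = (23.288*m - 0.5112)/(8.2*m^2 - 0.36*m + 3.75)^2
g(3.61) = -0.01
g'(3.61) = 0.01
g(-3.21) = -0.02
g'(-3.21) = -0.01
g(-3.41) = -0.01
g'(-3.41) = -0.01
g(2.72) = -0.02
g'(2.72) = 0.02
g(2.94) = -0.02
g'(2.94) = 0.01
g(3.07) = -0.02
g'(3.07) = 0.01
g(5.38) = -0.01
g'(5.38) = 0.00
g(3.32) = -0.02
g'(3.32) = 0.01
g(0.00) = -0.38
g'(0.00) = -0.04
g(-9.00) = -0.00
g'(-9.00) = -0.00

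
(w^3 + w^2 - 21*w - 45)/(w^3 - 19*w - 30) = (w + 3)/(w + 2)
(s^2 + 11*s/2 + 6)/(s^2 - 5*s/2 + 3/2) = (2*s^2 + 11*s + 12)/(2*s^2 - 5*s + 3)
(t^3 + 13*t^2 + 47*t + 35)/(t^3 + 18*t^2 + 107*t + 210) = (t + 1)/(t + 6)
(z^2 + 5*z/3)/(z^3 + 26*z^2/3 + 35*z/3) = 1/(z + 7)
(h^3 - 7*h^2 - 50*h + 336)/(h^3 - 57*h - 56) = (h - 6)/(h + 1)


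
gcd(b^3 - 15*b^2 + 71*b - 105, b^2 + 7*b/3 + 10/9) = 1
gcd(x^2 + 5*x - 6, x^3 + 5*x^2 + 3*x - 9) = x - 1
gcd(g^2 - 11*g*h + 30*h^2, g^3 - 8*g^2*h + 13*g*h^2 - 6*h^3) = g - 6*h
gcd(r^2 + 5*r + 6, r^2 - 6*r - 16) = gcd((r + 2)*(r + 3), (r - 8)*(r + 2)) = r + 2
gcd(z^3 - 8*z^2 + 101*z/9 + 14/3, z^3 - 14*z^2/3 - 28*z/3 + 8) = z - 6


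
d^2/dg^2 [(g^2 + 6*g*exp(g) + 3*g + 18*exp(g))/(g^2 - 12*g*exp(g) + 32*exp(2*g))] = 2*(((g^2 + 6*g*exp(g) + 3*g + 18*exp(g))*(6*g*exp(g) - 64*exp(2*g) + 12*exp(g) - 1) + 2*(6*g*exp(g) - g - 32*exp(2*g) + 6*exp(g))*(6*g*exp(g) + 2*g + 24*exp(g) + 3))*(g^2 - 12*g*exp(g) + 32*exp(2*g)) + (g^2 - 12*g*exp(g) + 32*exp(2*g))^2*(3*g*exp(g) + 15*exp(g) + 1) + 4*(g^2 + 6*g*exp(g) + 3*g + 18*exp(g))*(6*g*exp(g) - g - 32*exp(2*g) + 6*exp(g))^2)/(g^2 - 12*g*exp(g) + 32*exp(2*g))^3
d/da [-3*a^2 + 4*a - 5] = 4 - 6*a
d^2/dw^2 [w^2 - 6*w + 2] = 2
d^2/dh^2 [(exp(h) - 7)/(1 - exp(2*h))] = (-exp(4*h) + 28*exp(3*h) - 6*exp(2*h) + 28*exp(h) - 1)*exp(h)/(exp(6*h) - 3*exp(4*h) + 3*exp(2*h) - 1)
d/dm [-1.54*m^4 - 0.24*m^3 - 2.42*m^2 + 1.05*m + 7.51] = -6.16*m^3 - 0.72*m^2 - 4.84*m + 1.05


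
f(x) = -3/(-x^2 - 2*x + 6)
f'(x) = -3*(2*x + 2)/(-x^2 - 2*x + 6)^2 = 6*(-x - 1)/(x^2 + 2*x - 6)^2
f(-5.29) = 0.26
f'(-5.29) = 0.20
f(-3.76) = 4.86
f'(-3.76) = 43.42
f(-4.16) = 1.00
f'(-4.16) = 2.13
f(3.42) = 0.24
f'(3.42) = -0.17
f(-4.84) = 0.39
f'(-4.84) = 0.38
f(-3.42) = -2.62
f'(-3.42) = 11.10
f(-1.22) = -0.43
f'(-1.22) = 0.03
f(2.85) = 0.38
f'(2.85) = -0.38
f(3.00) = 0.33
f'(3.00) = -0.30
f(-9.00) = 0.05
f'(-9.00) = 0.01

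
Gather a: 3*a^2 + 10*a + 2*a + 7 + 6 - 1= 3*a^2 + 12*a + 12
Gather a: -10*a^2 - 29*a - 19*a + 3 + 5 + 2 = -10*a^2 - 48*a + 10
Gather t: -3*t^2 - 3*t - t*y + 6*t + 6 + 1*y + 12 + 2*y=-3*t^2 + t*(3 - y) + 3*y + 18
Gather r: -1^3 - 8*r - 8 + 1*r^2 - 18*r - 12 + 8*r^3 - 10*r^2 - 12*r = 8*r^3 - 9*r^2 - 38*r - 21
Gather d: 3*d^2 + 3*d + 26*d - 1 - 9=3*d^2 + 29*d - 10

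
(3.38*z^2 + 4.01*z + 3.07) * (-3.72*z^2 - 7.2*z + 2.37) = -12.5736*z^4 - 39.2532*z^3 - 32.2818*z^2 - 12.6003*z + 7.2759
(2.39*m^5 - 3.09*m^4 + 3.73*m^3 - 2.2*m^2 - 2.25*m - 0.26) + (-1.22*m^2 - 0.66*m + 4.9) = 2.39*m^5 - 3.09*m^4 + 3.73*m^3 - 3.42*m^2 - 2.91*m + 4.64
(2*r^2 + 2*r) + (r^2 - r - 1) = 3*r^2 + r - 1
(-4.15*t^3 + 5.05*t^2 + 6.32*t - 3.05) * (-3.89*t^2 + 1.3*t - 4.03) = 16.1435*t^5 - 25.0395*t^4 - 1.2953*t^3 - 0.271000000000001*t^2 - 29.4346*t + 12.2915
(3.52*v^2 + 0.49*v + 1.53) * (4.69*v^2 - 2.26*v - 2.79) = 16.5088*v^4 - 5.6571*v^3 - 3.7525*v^2 - 4.8249*v - 4.2687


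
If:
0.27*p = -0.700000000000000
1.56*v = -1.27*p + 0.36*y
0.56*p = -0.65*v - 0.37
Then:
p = -2.59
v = 1.66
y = -1.93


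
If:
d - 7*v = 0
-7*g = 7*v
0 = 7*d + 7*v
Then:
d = 0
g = 0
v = 0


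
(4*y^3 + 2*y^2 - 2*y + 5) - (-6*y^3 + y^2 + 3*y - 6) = 10*y^3 + y^2 - 5*y + 11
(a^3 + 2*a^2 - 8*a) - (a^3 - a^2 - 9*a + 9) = 3*a^2 + a - 9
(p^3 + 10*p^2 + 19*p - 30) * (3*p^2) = 3*p^5 + 30*p^4 + 57*p^3 - 90*p^2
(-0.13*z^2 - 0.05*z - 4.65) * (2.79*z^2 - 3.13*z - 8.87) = -0.3627*z^4 + 0.2674*z^3 - 11.6639*z^2 + 14.998*z + 41.2455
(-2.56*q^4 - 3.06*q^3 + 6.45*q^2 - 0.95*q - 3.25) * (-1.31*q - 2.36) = 3.3536*q^5 + 10.0502*q^4 - 1.2279*q^3 - 13.9775*q^2 + 6.4995*q + 7.67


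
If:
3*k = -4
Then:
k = -4/3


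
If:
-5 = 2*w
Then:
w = -5/2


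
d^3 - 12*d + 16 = (d - 2)^2*(d + 4)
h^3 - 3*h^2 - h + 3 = (h - 3)*(h - 1)*(h + 1)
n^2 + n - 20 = (n - 4)*(n + 5)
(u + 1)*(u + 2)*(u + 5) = u^3 + 8*u^2 + 17*u + 10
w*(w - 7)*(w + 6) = w^3 - w^2 - 42*w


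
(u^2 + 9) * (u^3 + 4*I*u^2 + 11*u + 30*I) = u^5 + 4*I*u^4 + 20*u^3 + 66*I*u^2 + 99*u + 270*I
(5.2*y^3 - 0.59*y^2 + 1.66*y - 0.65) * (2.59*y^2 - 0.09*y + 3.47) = 13.468*y^5 - 1.9961*y^4 + 22.3965*y^3 - 3.8802*y^2 + 5.8187*y - 2.2555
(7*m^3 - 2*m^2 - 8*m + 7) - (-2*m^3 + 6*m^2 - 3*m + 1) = 9*m^3 - 8*m^2 - 5*m + 6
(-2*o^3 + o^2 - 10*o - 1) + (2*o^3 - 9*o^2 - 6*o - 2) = -8*o^2 - 16*o - 3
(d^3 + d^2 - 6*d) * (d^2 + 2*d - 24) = d^5 + 3*d^4 - 28*d^3 - 36*d^2 + 144*d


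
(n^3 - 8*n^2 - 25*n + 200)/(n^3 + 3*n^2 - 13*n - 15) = (n^2 - 13*n + 40)/(n^2 - 2*n - 3)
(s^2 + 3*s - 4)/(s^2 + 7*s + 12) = (s - 1)/(s + 3)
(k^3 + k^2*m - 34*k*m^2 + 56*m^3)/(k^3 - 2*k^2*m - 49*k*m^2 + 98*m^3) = (k - 4*m)/(k - 7*m)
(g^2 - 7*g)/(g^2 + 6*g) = (g - 7)/(g + 6)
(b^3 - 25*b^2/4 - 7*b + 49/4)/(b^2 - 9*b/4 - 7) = (b^2 - 8*b + 7)/(b - 4)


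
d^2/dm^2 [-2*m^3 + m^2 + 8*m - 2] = 2 - 12*m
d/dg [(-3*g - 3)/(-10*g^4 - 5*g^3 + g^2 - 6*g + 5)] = 3*(10*g^4 + 5*g^3 - g^2 + 6*g - (g + 1)*(40*g^3 + 15*g^2 - 2*g + 6) - 5)/(10*g^4 + 5*g^3 - g^2 + 6*g - 5)^2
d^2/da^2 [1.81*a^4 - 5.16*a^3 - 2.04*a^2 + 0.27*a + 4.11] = 21.72*a^2 - 30.96*a - 4.08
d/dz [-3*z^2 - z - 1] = -6*z - 1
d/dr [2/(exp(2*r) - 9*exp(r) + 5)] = (18 - 4*exp(r))*exp(r)/(exp(2*r) - 9*exp(r) + 5)^2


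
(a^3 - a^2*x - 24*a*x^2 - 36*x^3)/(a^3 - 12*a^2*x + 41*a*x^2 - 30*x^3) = (a^2 + 5*a*x + 6*x^2)/(a^2 - 6*a*x + 5*x^2)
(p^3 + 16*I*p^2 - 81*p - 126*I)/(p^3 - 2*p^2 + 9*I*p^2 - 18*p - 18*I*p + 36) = (p + 7*I)/(p - 2)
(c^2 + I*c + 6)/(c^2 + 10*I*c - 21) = (c - 2*I)/(c + 7*I)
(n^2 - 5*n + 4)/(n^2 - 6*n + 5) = (n - 4)/(n - 5)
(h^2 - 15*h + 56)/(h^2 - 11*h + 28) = (h - 8)/(h - 4)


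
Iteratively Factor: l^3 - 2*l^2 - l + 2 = (l - 1)*(l^2 - l - 2) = (l - 1)*(l + 1)*(l - 2)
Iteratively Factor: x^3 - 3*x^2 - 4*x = (x + 1)*(x^2 - 4*x) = (x - 4)*(x + 1)*(x)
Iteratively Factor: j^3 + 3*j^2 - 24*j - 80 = (j - 5)*(j^2 + 8*j + 16) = (j - 5)*(j + 4)*(j + 4)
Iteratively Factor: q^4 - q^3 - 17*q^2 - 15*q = (q - 5)*(q^3 + 4*q^2 + 3*q) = (q - 5)*(q + 3)*(q^2 + q) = q*(q - 5)*(q + 3)*(q + 1)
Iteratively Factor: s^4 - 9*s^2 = (s - 3)*(s^3 + 3*s^2) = s*(s - 3)*(s^2 + 3*s) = s*(s - 3)*(s + 3)*(s)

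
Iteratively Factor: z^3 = (z)*(z^2) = z^2*(z)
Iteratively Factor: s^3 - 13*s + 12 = (s + 4)*(s^2 - 4*s + 3) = (s - 3)*(s + 4)*(s - 1)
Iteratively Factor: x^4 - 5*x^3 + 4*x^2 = (x)*(x^3 - 5*x^2 + 4*x) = x*(x - 1)*(x^2 - 4*x) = x*(x - 4)*(x - 1)*(x)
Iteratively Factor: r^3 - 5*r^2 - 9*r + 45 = (r - 5)*(r^2 - 9) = (r - 5)*(r + 3)*(r - 3)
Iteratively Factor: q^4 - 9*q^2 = (q + 3)*(q^3 - 3*q^2) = q*(q + 3)*(q^2 - 3*q) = q*(q - 3)*(q + 3)*(q)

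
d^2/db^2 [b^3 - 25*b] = 6*b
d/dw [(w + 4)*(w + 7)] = 2*w + 11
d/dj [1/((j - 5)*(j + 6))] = (-2*j - 1)/(j^4 + 2*j^3 - 59*j^2 - 60*j + 900)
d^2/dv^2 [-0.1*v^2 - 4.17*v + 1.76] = -0.200000000000000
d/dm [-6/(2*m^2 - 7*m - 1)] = 6*(4*m - 7)/(-2*m^2 + 7*m + 1)^2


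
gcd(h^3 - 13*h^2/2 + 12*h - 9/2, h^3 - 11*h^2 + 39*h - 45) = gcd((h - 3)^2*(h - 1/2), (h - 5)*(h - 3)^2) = h^2 - 6*h + 9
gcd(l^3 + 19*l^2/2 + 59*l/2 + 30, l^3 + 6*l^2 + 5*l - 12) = l^2 + 7*l + 12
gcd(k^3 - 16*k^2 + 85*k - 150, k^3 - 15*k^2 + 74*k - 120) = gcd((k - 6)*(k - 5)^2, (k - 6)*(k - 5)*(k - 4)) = k^2 - 11*k + 30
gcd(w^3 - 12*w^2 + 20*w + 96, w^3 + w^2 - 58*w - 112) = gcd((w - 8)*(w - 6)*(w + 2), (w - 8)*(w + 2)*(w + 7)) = w^2 - 6*w - 16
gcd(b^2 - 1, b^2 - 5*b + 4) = b - 1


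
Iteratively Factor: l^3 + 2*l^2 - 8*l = (l - 2)*(l^2 + 4*l) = (l - 2)*(l + 4)*(l)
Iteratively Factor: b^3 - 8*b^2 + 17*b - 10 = (b - 2)*(b^2 - 6*b + 5) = (b - 5)*(b - 2)*(b - 1)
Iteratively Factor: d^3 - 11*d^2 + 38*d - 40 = (d - 2)*(d^2 - 9*d + 20) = (d - 5)*(d - 2)*(d - 4)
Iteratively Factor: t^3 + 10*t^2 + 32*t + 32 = (t + 4)*(t^2 + 6*t + 8) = (t + 2)*(t + 4)*(t + 4)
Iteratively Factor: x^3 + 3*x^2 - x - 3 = (x + 1)*(x^2 + 2*x - 3) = (x + 1)*(x + 3)*(x - 1)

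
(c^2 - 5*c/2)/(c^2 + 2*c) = (c - 5/2)/(c + 2)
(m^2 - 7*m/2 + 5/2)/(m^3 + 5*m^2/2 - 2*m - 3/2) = (2*m - 5)/(2*m^2 + 7*m + 3)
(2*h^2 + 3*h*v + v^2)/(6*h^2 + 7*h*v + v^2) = (2*h + v)/(6*h + v)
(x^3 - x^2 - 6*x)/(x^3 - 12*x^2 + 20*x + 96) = x*(x - 3)/(x^2 - 14*x + 48)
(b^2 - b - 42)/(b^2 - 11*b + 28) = (b + 6)/(b - 4)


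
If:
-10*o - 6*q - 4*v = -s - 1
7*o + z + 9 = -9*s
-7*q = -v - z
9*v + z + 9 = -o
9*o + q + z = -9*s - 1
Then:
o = -543/85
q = 1766/85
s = -1211/85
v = -1573/85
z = 2787/17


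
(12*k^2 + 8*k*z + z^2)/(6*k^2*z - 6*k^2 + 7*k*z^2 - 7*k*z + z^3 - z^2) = (2*k + z)/(k*z - k + z^2 - z)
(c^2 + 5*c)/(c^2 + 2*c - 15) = c/(c - 3)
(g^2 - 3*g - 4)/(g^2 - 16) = (g + 1)/(g + 4)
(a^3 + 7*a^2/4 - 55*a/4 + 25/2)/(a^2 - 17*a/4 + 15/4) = (a^2 + 3*a - 10)/(a - 3)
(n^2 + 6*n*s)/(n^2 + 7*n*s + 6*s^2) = n/(n + s)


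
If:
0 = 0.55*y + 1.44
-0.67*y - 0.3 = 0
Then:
No Solution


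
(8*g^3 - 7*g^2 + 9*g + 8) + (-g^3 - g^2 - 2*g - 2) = 7*g^3 - 8*g^2 + 7*g + 6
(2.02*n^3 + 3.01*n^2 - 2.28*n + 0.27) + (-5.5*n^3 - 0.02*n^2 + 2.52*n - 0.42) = -3.48*n^3 + 2.99*n^2 + 0.24*n - 0.15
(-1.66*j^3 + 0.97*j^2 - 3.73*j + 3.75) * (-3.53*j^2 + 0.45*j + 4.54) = 5.8598*j^5 - 4.1711*j^4 + 6.067*j^3 - 10.5122*j^2 - 15.2467*j + 17.025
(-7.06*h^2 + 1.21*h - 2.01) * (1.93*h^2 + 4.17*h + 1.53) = -13.6258*h^4 - 27.1049*h^3 - 9.6354*h^2 - 6.5304*h - 3.0753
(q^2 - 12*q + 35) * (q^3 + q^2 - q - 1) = q^5 - 11*q^4 + 22*q^3 + 46*q^2 - 23*q - 35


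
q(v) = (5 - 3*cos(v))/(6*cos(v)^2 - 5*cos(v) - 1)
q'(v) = (5 - 3*cos(v))*(12*sin(v)*cos(v) - 5*sin(v))/(6*cos(v)^2 - 5*cos(v) - 1)^2 + 3*sin(v)/(6*cos(v)^2 - 5*cos(v) - 1)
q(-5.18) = -1.79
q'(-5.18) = -0.99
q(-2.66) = 0.94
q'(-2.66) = 0.67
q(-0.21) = -13.69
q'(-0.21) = -123.28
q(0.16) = -23.05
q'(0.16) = 278.92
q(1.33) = -2.31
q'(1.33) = -4.17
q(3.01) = 0.81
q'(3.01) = -0.14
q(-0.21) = -13.69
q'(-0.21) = -123.28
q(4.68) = -6.13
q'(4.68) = 43.28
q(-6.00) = -7.87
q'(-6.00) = 50.15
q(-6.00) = -7.87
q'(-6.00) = 50.15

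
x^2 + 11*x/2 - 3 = (x - 1/2)*(x + 6)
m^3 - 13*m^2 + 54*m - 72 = (m - 6)*(m - 4)*(m - 3)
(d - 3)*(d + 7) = d^2 + 4*d - 21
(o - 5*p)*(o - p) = o^2 - 6*o*p + 5*p^2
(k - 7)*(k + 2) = k^2 - 5*k - 14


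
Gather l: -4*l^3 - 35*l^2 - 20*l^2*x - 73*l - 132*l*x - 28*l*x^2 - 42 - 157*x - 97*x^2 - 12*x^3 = -4*l^3 + l^2*(-20*x - 35) + l*(-28*x^2 - 132*x - 73) - 12*x^3 - 97*x^2 - 157*x - 42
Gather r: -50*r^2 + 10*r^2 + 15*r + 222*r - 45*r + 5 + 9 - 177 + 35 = -40*r^2 + 192*r - 128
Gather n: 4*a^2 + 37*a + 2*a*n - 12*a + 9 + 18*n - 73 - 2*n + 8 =4*a^2 + 25*a + n*(2*a + 16) - 56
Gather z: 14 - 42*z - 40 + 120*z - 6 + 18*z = 96*z - 32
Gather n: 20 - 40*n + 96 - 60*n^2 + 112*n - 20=-60*n^2 + 72*n + 96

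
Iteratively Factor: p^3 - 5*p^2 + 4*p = (p)*(p^2 - 5*p + 4) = p*(p - 4)*(p - 1)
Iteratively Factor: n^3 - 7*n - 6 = (n - 3)*(n^2 + 3*n + 2) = (n - 3)*(n + 1)*(n + 2)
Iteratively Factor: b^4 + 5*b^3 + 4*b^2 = (b + 4)*(b^3 + b^2) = b*(b + 4)*(b^2 + b) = b*(b + 1)*(b + 4)*(b)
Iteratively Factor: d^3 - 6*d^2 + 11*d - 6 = (d - 3)*(d^2 - 3*d + 2) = (d - 3)*(d - 1)*(d - 2)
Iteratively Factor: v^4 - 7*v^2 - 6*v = (v)*(v^3 - 7*v - 6) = v*(v + 2)*(v^2 - 2*v - 3) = v*(v + 1)*(v + 2)*(v - 3)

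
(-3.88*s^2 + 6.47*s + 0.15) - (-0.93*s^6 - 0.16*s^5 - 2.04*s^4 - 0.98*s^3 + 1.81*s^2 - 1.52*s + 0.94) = 0.93*s^6 + 0.16*s^5 + 2.04*s^4 + 0.98*s^3 - 5.69*s^2 + 7.99*s - 0.79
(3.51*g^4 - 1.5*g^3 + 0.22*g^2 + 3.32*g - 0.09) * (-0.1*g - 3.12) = -0.351*g^5 - 10.8012*g^4 + 4.658*g^3 - 1.0184*g^2 - 10.3494*g + 0.2808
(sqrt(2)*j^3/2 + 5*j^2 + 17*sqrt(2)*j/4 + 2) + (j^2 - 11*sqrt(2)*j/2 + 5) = sqrt(2)*j^3/2 + 6*j^2 - 5*sqrt(2)*j/4 + 7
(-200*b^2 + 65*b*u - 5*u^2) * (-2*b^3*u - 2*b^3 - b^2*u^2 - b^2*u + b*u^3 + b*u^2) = 400*b^5*u + 400*b^5 + 70*b^4*u^2 + 70*b^4*u - 255*b^3*u^3 - 255*b^3*u^2 + 70*b^2*u^4 + 70*b^2*u^3 - 5*b*u^5 - 5*b*u^4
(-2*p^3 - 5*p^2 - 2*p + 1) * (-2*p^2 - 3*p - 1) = 4*p^5 + 16*p^4 + 21*p^3 + 9*p^2 - p - 1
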